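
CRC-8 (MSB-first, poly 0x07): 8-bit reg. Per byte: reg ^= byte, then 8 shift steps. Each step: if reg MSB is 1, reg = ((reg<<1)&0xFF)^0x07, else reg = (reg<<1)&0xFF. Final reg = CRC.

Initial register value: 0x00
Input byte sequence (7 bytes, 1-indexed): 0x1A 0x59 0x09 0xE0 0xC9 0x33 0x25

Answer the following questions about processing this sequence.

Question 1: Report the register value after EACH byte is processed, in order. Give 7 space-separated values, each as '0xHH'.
0x46 0x5D 0xAB 0xF6 0xBD 0xA3 0x9B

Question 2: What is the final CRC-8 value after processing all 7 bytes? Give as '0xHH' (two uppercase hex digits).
Answer: 0x9B

Derivation:
After byte 1 (0x1A): reg=0x46
After byte 2 (0x59): reg=0x5D
After byte 3 (0x09): reg=0xAB
After byte 4 (0xE0): reg=0xF6
After byte 5 (0xC9): reg=0xBD
After byte 6 (0x33): reg=0xA3
After byte 7 (0x25): reg=0x9B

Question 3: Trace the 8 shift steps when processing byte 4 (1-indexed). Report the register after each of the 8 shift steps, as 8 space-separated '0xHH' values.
Answer: 0x96 0x2B 0x56 0xAC 0x5F 0xBE 0x7B 0xF6

Derivation:
After byte 1 (0x1A): reg=0x46
After byte 2 (0x59): reg=0x5D
After byte 3 (0x09): reg=0xAB
Register before byte 4: 0xAB
After XOR with byte 0xE0: 0x4B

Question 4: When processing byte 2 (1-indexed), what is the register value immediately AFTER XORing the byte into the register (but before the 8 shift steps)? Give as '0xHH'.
Answer: 0x1F

Derivation:
Register before byte 2: 0x46
Byte 2: 0x59
0x46 XOR 0x59 = 0x1F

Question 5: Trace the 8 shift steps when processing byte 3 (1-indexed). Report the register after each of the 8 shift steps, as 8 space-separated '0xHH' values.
After byte 1 (0x1A): reg=0x46
After byte 2 (0x59): reg=0x5D
Register before byte 3: 0x5D
After XOR with byte 0x09: 0x54

Answer: 0xA8 0x57 0xAE 0x5B 0xB6 0x6B 0xD6 0xAB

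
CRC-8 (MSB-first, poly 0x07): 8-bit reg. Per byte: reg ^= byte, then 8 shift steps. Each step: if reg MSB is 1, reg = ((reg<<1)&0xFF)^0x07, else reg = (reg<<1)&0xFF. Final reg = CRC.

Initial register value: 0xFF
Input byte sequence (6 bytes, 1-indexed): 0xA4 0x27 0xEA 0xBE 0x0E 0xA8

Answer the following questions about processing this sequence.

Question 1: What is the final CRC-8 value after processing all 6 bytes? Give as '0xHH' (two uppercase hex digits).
Answer: 0x28

Derivation:
After byte 1 (0xA4): reg=0x86
After byte 2 (0x27): reg=0x6E
After byte 3 (0xEA): reg=0x95
After byte 4 (0xBE): reg=0xD1
After byte 5 (0x0E): reg=0x13
After byte 6 (0xA8): reg=0x28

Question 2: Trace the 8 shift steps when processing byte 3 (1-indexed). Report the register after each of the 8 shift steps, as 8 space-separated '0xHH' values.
After byte 1 (0xA4): reg=0x86
After byte 2 (0x27): reg=0x6E
Register before byte 3: 0x6E
After XOR with byte 0xEA: 0x84

Answer: 0x0F 0x1E 0x3C 0x78 0xF0 0xE7 0xC9 0x95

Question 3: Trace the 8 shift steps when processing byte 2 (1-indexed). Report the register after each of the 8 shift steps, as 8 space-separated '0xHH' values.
After byte 1 (0xA4): reg=0x86
Register before byte 2: 0x86
After XOR with byte 0x27: 0xA1

Answer: 0x45 0x8A 0x13 0x26 0x4C 0x98 0x37 0x6E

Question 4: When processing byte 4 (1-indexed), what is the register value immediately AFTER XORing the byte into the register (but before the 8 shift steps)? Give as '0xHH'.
Answer: 0x2B

Derivation:
Register before byte 4: 0x95
Byte 4: 0xBE
0x95 XOR 0xBE = 0x2B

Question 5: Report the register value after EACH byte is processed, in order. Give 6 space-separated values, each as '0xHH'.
0x86 0x6E 0x95 0xD1 0x13 0x28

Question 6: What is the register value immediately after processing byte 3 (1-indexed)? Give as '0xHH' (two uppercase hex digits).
Answer: 0x95

Derivation:
After byte 1 (0xA4): reg=0x86
After byte 2 (0x27): reg=0x6E
After byte 3 (0xEA): reg=0x95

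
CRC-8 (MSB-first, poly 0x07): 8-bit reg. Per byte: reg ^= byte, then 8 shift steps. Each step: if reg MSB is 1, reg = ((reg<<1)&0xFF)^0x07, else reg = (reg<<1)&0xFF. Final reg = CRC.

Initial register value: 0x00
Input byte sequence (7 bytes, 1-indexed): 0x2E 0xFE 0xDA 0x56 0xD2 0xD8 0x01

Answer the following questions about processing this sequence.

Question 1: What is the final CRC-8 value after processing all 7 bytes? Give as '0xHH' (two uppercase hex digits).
After byte 1 (0x2E): reg=0xCA
After byte 2 (0xFE): reg=0x8C
After byte 3 (0xDA): reg=0xA5
After byte 4 (0x56): reg=0xD7
After byte 5 (0xD2): reg=0x1B
After byte 6 (0xD8): reg=0x47
After byte 7 (0x01): reg=0xD5

Answer: 0xD5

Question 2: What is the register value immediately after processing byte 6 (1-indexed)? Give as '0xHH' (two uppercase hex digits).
Answer: 0x47

Derivation:
After byte 1 (0x2E): reg=0xCA
After byte 2 (0xFE): reg=0x8C
After byte 3 (0xDA): reg=0xA5
After byte 4 (0x56): reg=0xD7
After byte 5 (0xD2): reg=0x1B
After byte 6 (0xD8): reg=0x47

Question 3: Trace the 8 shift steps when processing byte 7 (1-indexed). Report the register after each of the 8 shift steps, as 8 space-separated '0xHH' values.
After byte 1 (0x2E): reg=0xCA
After byte 2 (0xFE): reg=0x8C
After byte 3 (0xDA): reg=0xA5
After byte 4 (0x56): reg=0xD7
After byte 5 (0xD2): reg=0x1B
After byte 6 (0xD8): reg=0x47
Register before byte 7: 0x47
After XOR with byte 0x01: 0x46

Answer: 0x8C 0x1F 0x3E 0x7C 0xF8 0xF7 0xE9 0xD5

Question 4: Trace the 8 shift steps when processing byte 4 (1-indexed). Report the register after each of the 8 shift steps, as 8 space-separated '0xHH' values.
Answer: 0xE1 0xC5 0x8D 0x1D 0x3A 0x74 0xE8 0xD7

Derivation:
After byte 1 (0x2E): reg=0xCA
After byte 2 (0xFE): reg=0x8C
After byte 3 (0xDA): reg=0xA5
Register before byte 4: 0xA5
After XOR with byte 0x56: 0xF3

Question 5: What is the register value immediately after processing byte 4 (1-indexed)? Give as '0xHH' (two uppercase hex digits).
Answer: 0xD7

Derivation:
After byte 1 (0x2E): reg=0xCA
After byte 2 (0xFE): reg=0x8C
After byte 3 (0xDA): reg=0xA5
After byte 4 (0x56): reg=0xD7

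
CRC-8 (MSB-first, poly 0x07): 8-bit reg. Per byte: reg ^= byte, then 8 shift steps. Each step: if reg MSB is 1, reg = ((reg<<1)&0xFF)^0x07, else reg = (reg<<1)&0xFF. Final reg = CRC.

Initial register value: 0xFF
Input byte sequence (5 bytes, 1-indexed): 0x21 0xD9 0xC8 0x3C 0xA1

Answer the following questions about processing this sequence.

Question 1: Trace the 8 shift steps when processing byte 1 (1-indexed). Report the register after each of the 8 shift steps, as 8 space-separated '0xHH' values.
Register before byte 1: 0xFF
After XOR with byte 0x21: 0xDE

Answer: 0xBB 0x71 0xE2 0xC3 0x81 0x05 0x0A 0x14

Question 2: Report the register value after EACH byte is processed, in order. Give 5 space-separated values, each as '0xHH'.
0x14 0x6D 0x72 0xED 0xE3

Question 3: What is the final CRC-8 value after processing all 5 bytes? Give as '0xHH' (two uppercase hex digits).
Answer: 0xE3

Derivation:
After byte 1 (0x21): reg=0x14
After byte 2 (0xD9): reg=0x6D
After byte 3 (0xC8): reg=0x72
After byte 4 (0x3C): reg=0xED
After byte 5 (0xA1): reg=0xE3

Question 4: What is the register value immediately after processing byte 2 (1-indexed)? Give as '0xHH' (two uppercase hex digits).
After byte 1 (0x21): reg=0x14
After byte 2 (0xD9): reg=0x6D

Answer: 0x6D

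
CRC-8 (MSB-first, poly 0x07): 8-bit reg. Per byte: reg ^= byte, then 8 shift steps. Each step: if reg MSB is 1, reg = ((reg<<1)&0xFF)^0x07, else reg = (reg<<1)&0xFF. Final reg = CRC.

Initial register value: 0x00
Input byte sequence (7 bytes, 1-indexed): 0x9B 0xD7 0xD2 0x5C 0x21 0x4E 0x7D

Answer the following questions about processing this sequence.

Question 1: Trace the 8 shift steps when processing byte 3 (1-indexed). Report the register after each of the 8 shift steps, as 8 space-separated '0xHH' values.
Answer: 0x19 0x32 0x64 0xC8 0x97 0x29 0x52 0xA4

Derivation:
After byte 1 (0x9B): reg=0xC8
After byte 2 (0xD7): reg=0x5D
Register before byte 3: 0x5D
After XOR with byte 0xD2: 0x8F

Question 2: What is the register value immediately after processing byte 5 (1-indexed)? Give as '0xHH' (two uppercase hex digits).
After byte 1 (0x9B): reg=0xC8
After byte 2 (0xD7): reg=0x5D
After byte 3 (0xD2): reg=0xA4
After byte 4 (0x5C): reg=0xE6
After byte 5 (0x21): reg=0x5B

Answer: 0x5B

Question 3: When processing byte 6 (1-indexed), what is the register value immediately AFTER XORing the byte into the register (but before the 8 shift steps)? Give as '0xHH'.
Register before byte 6: 0x5B
Byte 6: 0x4E
0x5B XOR 0x4E = 0x15

Answer: 0x15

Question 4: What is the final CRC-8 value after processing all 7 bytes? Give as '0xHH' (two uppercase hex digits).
Answer: 0x62

Derivation:
After byte 1 (0x9B): reg=0xC8
After byte 2 (0xD7): reg=0x5D
After byte 3 (0xD2): reg=0xA4
After byte 4 (0x5C): reg=0xE6
After byte 5 (0x21): reg=0x5B
After byte 6 (0x4E): reg=0x6B
After byte 7 (0x7D): reg=0x62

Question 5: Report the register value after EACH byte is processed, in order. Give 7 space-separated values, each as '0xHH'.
0xC8 0x5D 0xA4 0xE6 0x5B 0x6B 0x62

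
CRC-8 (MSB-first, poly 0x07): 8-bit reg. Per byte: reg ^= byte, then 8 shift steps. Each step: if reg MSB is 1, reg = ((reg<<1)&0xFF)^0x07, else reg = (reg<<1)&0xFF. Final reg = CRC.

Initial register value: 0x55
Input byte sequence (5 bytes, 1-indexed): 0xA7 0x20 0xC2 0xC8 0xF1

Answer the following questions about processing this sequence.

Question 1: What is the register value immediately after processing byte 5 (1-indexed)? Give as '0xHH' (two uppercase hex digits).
Answer: 0xC4

Derivation:
After byte 1 (0xA7): reg=0xD0
After byte 2 (0x20): reg=0xDE
After byte 3 (0xC2): reg=0x54
After byte 4 (0xC8): reg=0xDD
After byte 5 (0xF1): reg=0xC4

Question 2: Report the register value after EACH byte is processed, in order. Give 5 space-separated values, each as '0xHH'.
0xD0 0xDE 0x54 0xDD 0xC4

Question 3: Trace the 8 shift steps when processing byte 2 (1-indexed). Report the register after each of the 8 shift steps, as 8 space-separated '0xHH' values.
Answer: 0xE7 0xC9 0x95 0x2D 0x5A 0xB4 0x6F 0xDE

Derivation:
After byte 1 (0xA7): reg=0xD0
Register before byte 2: 0xD0
After XOR with byte 0x20: 0xF0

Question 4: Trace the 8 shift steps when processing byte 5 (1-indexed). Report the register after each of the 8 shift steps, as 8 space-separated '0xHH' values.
Answer: 0x58 0xB0 0x67 0xCE 0x9B 0x31 0x62 0xC4

Derivation:
After byte 1 (0xA7): reg=0xD0
After byte 2 (0x20): reg=0xDE
After byte 3 (0xC2): reg=0x54
After byte 4 (0xC8): reg=0xDD
Register before byte 5: 0xDD
After XOR with byte 0xF1: 0x2C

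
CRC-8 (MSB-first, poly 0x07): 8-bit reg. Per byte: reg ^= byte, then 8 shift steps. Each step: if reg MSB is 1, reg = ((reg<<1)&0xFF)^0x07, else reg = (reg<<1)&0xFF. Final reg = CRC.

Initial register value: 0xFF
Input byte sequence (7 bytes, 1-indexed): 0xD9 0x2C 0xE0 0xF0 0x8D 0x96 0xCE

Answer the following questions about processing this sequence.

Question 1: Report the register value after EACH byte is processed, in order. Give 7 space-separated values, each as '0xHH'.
0xF2 0x14 0xC2 0x9E 0x79 0x83 0xE4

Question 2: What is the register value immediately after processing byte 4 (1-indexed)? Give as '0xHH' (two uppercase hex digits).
After byte 1 (0xD9): reg=0xF2
After byte 2 (0x2C): reg=0x14
After byte 3 (0xE0): reg=0xC2
After byte 4 (0xF0): reg=0x9E

Answer: 0x9E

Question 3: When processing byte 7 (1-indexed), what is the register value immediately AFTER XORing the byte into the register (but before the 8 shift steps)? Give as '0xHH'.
Answer: 0x4D

Derivation:
Register before byte 7: 0x83
Byte 7: 0xCE
0x83 XOR 0xCE = 0x4D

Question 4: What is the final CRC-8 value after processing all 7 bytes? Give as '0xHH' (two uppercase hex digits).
Answer: 0xE4

Derivation:
After byte 1 (0xD9): reg=0xF2
After byte 2 (0x2C): reg=0x14
After byte 3 (0xE0): reg=0xC2
After byte 4 (0xF0): reg=0x9E
After byte 5 (0x8D): reg=0x79
After byte 6 (0x96): reg=0x83
After byte 7 (0xCE): reg=0xE4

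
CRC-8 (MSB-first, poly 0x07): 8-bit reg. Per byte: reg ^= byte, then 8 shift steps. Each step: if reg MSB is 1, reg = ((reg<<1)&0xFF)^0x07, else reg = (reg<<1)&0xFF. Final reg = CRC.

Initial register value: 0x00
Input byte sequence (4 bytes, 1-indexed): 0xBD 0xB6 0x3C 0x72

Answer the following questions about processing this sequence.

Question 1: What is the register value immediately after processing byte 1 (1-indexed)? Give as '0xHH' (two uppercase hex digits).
After byte 1 (0xBD): reg=0x3A

Answer: 0x3A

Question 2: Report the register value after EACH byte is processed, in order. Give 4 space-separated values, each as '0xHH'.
0x3A 0xAD 0xFE 0xAD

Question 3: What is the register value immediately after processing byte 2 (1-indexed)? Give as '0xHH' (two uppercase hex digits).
Answer: 0xAD

Derivation:
After byte 1 (0xBD): reg=0x3A
After byte 2 (0xB6): reg=0xAD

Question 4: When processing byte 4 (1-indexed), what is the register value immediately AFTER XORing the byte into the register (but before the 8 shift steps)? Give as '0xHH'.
Register before byte 4: 0xFE
Byte 4: 0x72
0xFE XOR 0x72 = 0x8C

Answer: 0x8C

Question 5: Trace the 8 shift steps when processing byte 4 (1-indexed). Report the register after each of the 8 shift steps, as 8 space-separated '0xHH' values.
After byte 1 (0xBD): reg=0x3A
After byte 2 (0xB6): reg=0xAD
After byte 3 (0x3C): reg=0xFE
Register before byte 4: 0xFE
After XOR with byte 0x72: 0x8C

Answer: 0x1F 0x3E 0x7C 0xF8 0xF7 0xE9 0xD5 0xAD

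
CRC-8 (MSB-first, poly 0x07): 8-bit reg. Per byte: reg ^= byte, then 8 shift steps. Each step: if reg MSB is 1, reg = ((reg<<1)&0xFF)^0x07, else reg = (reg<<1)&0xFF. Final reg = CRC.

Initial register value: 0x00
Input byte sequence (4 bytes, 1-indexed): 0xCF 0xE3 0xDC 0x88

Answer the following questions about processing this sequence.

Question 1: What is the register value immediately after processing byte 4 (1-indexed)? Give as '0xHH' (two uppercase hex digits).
Answer: 0xFC

Derivation:
After byte 1 (0xCF): reg=0x63
After byte 2 (0xE3): reg=0x89
After byte 3 (0xDC): reg=0xAC
After byte 4 (0x88): reg=0xFC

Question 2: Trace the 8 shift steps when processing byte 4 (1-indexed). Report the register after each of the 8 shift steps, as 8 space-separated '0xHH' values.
After byte 1 (0xCF): reg=0x63
After byte 2 (0xE3): reg=0x89
After byte 3 (0xDC): reg=0xAC
Register before byte 4: 0xAC
After XOR with byte 0x88: 0x24

Answer: 0x48 0x90 0x27 0x4E 0x9C 0x3F 0x7E 0xFC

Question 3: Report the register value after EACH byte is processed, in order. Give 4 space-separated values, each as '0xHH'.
0x63 0x89 0xAC 0xFC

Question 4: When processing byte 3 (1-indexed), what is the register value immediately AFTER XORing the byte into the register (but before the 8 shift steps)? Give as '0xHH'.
Register before byte 3: 0x89
Byte 3: 0xDC
0x89 XOR 0xDC = 0x55

Answer: 0x55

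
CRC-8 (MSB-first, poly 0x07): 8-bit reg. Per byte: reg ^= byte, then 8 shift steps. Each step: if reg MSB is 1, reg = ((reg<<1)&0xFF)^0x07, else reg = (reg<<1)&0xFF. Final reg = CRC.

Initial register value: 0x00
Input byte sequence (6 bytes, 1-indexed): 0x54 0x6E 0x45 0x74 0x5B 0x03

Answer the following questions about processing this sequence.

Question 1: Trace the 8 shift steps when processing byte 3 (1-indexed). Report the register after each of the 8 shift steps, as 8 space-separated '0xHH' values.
Answer: 0x20 0x40 0x80 0x07 0x0E 0x1C 0x38 0x70

Derivation:
After byte 1 (0x54): reg=0xAB
After byte 2 (0x6E): reg=0x55
Register before byte 3: 0x55
After XOR with byte 0x45: 0x10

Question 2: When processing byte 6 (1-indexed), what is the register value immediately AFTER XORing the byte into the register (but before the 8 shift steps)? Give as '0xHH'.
Answer: 0xD1

Derivation:
Register before byte 6: 0xD2
Byte 6: 0x03
0xD2 XOR 0x03 = 0xD1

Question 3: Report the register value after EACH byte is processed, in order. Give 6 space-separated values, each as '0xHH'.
0xAB 0x55 0x70 0x1C 0xD2 0x39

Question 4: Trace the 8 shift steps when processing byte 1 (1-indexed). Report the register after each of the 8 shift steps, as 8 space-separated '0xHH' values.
Register before byte 1: 0x00
After XOR with byte 0x54: 0x54

Answer: 0xA8 0x57 0xAE 0x5B 0xB6 0x6B 0xD6 0xAB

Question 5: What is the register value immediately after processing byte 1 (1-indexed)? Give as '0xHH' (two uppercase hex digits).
Answer: 0xAB

Derivation:
After byte 1 (0x54): reg=0xAB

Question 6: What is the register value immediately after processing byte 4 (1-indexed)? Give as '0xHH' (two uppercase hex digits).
Answer: 0x1C

Derivation:
After byte 1 (0x54): reg=0xAB
After byte 2 (0x6E): reg=0x55
After byte 3 (0x45): reg=0x70
After byte 4 (0x74): reg=0x1C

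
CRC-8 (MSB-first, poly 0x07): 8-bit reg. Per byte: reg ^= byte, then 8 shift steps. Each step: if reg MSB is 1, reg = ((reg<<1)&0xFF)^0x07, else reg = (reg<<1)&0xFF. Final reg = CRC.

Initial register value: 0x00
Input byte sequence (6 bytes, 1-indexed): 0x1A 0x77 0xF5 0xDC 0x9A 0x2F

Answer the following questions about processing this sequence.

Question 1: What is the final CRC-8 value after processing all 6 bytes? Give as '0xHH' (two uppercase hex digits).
After byte 1 (0x1A): reg=0x46
After byte 2 (0x77): reg=0x97
After byte 3 (0xF5): reg=0x29
After byte 4 (0xDC): reg=0xC5
After byte 5 (0x9A): reg=0x9A
After byte 6 (0x2F): reg=0x02

Answer: 0x02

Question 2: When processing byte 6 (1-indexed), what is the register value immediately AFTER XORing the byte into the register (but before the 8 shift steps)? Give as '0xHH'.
Register before byte 6: 0x9A
Byte 6: 0x2F
0x9A XOR 0x2F = 0xB5

Answer: 0xB5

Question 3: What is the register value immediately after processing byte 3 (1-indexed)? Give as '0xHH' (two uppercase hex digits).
Answer: 0x29

Derivation:
After byte 1 (0x1A): reg=0x46
After byte 2 (0x77): reg=0x97
After byte 3 (0xF5): reg=0x29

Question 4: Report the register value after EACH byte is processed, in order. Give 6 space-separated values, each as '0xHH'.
0x46 0x97 0x29 0xC5 0x9A 0x02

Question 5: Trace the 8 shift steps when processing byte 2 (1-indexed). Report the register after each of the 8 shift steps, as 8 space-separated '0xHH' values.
After byte 1 (0x1A): reg=0x46
Register before byte 2: 0x46
After XOR with byte 0x77: 0x31

Answer: 0x62 0xC4 0x8F 0x19 0x32 0x64 0xC8 0x97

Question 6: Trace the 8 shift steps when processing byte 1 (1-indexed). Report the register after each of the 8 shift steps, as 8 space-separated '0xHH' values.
Answer: 0x34 0x68 0xD0 0xA7 0x49 0x92 0x23 0x46

Derivation:
Register before byte 1: 0x00
After XOR with byte 0x1A: 0x1A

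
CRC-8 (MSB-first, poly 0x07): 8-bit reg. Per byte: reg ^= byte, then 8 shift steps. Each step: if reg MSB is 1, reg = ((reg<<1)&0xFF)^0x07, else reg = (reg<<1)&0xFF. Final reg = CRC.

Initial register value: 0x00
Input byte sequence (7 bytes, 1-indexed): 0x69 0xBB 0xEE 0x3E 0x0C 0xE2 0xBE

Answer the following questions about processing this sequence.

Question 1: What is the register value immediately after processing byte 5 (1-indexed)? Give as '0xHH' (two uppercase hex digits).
Answer: 0x2C

Derivation:
After byte 1 (0x69): reg=0x18
After byte 2 (0xBB): reg=0x60
After byte 3 (0xEE): reg=0xA3
After byte 4 (0x3E): reg=0xDA
After byte 5 (0x0C): reg=0x2C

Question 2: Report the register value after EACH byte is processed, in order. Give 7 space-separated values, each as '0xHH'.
0x18 0x60 0xA3 0xDA 0x2C 0x64 0x08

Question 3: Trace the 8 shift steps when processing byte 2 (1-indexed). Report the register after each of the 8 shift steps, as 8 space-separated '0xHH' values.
After byte 1 (0x69): reg=0x18
Register before byte 2: 0x18
After XOR with byte 0xBB: 0xA3

Answer: 0x41 0x82 0x03 0x06 0x0C 0x18 0x30 0x60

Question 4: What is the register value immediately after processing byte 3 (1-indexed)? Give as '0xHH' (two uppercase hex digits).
After byte 1 (0x69): reg=0x18
After byte 2 (0xBB): reg=0x60
After byte 3 (0xEE): reg=0xA3

Answer: 0xA3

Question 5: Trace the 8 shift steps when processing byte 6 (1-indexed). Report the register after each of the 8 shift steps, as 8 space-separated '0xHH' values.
After byte 1 (0x69): reg=0x18
After byte 2 (0xBB): reg=0x60
After byte 3 (0xEE): reg=0xA3
After byte 4 (0x3E): reg=0xDA
After byte 5 (0x0C): reg=0x2C
Register before byte 6: 0x2C
After XOR with byte 0xE2: 0xCE

Answer: 0x9B 0x31 0x62 0xC4 0x8F 0x19 0x32 0x64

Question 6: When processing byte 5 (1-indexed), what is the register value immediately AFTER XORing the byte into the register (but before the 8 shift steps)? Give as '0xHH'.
Answer: 0xD6

Derivation:
Register before byte 5: 0xDA
Byte 5: 0x0C
0xDA XOR 0x0C = 0xD6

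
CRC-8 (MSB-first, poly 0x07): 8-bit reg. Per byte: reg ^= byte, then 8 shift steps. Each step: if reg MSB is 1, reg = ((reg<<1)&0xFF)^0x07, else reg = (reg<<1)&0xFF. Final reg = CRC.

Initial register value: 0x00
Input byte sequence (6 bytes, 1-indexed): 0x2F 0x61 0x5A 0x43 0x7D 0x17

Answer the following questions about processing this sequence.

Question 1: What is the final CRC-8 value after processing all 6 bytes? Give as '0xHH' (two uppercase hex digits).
After byte 1 (0x2F): reg=0xCD
After byte 2 (0x61): reg=0x4D
After byte 3 (0x5A): reg=0x65
After byte 4 (0x43): reg=0xF2
After byte 5 (0x7D): reg=0xA4
After byte 6 (0x17): reg=0x10

Answer: 0x10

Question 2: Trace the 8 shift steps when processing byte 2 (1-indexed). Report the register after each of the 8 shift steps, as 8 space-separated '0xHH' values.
After byte 1 (0x2F): reg=0xCD
Register before byte 2: 0xCD
After XOR with byte 0x61: 0xAC

Answer: 0x5F 0xBE 0x7B 0xF6 0xEB 0xD1 0xA5 0x4D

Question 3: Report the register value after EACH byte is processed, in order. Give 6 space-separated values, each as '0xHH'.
0xCD 0x4D 0x65 0xF2 0xA4 0x10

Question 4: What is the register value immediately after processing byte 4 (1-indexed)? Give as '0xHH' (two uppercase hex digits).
Answer: 0xF2

Derivation:
After byte 1 (0x2F): reg=0xCD
After byte 2 (0x61): reg=0x4D
After byte 3 (0x5A): reg=0x65
After byte 4 (0x43): reg=0xF2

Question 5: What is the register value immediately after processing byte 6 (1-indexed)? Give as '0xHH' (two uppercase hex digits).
After byte 1 (0x2F): reg=0xCD
After byte 2 (0x61): reg=0x4D
After byte 3 (0x5A): reg=0x65
After byte 4 (0x43): reg=0xF2
After byte 5 (0x7D): reg=0xA4
After byte 6 (0x17): reg=0x10

Answer: 0x10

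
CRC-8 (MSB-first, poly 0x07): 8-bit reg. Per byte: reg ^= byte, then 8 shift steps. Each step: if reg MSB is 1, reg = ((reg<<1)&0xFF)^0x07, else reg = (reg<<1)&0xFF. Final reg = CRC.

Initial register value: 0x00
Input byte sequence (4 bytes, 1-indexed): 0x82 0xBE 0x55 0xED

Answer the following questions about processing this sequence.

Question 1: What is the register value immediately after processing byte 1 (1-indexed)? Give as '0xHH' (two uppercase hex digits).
After byte 1 (0x82): reg=0x87

Answer: 0x87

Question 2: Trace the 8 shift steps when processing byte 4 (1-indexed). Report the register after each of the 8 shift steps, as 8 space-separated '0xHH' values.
Answer: 0x0A 0x14 0x28 0x50 0xA0 0x47 0x8E 0x1B

Derivation:
After byte 1 (0x82): reg=0x87
After byte 2 (0xBE): reg=0xAF
After byte 3 (0x55): reg=0xE8
Register before byte 4: 0xE8
After XOR with byte 0xED: 0x05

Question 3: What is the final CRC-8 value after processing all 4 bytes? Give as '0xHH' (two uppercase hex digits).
Answer: 0x1B

Derivation:
After byte 1 (0x82): reg=0x87
After byte 2 (0xBE): reg=0xAF
After byte 3 (0x55): reg=0xE8
After byte 4 (0xED): reg=0x1B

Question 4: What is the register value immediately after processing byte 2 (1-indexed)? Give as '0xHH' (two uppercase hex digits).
Answer: 0xAF

Derivation:
After byte 1 (0x82): reg=0x87
After byte 2 (0xBE): reg=0xAF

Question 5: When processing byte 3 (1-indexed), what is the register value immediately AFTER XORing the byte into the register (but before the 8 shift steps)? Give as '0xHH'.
Answer: 0xFA

Derivation:
Register before byte 3: 0xAF
Byte 3: 0x55
0xAF XOR 0x55 = 0xFA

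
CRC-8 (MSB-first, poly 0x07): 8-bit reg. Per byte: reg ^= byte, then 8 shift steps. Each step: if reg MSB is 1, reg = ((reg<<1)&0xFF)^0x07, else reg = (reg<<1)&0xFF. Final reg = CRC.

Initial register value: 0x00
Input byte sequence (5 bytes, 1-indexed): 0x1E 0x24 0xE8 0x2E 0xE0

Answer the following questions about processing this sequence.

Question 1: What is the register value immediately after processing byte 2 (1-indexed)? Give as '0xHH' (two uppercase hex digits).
Answer: 0x7D

Derivation:
After byte 1 (0x1E): reg=0x5A
After byte 2 (0x24): reg=0x7D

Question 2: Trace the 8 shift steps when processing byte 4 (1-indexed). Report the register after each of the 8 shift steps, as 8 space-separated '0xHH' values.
After byte 1 (0x1E): reg=0x5A
After byte 2 (0x24): reg=0x7D
After byte 3 (0xE8): reg=0xE2
Register before byte 4: 0xE2
After XOR with byte 0x2E: 0xCC

Answer: 0x9F 0x39 0x72 0xE4 0xCF 0x99 0x35 0x6A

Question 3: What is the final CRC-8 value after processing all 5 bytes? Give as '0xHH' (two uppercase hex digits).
Answer: 0xBF

Derivation:
After byte 1 (0x1E): reg=0x5A
After byte 2 (0x24): reg=0x7D
After byte 3 (0xE8): reg=0xE2
After byte 4 (0x2E): reg=0x6A
After byte 5 (0xE0): reg=0xBF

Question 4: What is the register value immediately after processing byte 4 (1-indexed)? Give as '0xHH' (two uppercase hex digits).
Answer: 0x6A

Derivation:
After byte 1 (0x1E): reg=0x5A
After byte 2 (0x24): reg=0x7D
After byte 3 (0xE8): reg=0xE2
After byte 4 (0x2E): reg=0x6A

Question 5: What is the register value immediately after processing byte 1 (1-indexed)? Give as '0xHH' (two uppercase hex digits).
After byte 1 (0x1E): reg=0x5A

Answer: 0x5A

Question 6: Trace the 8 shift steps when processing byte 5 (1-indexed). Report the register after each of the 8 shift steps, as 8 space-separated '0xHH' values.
Answer: 0x13 0x26 0x4C 0x98 0x37 0x6E 0xDC 0xBF

Derivation:
After byte 1 (0x1E): reg=0x5A
After byte 2 (0x24): reg=0x7D
After byte 3 (0xE8): reg=0xE2
After byte 4 (0x2E): reg=0x6A
Register before byte 5: 0x6A
After XOR with byte 0xE0: 0x8A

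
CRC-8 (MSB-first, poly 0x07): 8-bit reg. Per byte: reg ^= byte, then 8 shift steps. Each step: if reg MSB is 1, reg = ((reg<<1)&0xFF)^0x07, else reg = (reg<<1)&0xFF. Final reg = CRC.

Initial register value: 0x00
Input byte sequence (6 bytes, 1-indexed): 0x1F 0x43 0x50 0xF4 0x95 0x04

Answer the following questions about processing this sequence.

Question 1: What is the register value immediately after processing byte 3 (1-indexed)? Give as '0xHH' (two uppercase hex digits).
Answer: 0x36

Derivation:
After byte 1 (0x1F): reg=0x5D
After byte 2 (0x43): reg=0x5A
After byte 3 (0x50): reg=0x36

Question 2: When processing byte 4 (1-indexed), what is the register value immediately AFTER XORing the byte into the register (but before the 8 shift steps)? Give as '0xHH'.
Answer: 0xC2

Derivation:
Register before byte 4: 0x36
Byte 4: 0xF4
0x36 XOR 0xF4 = 0xC2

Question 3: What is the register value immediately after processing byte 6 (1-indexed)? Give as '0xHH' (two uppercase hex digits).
After byte 1 (0x1F): reg=0x5D
After byte 2 (0x43): reg=0x5A
After byte 3 (0x50): reg=0x36
After byte 4 (0xF4): reg=0x40
After byte 5 (0x95): reg=0x25
After byte 6 (0x04): reg=0xE7

Answer: 0xE7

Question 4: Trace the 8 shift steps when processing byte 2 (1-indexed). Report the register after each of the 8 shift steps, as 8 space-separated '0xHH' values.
After byte 1 (0x1F): reg=0x5D
Register before byte 2: 0x5D
After XOR with byte 0x43: 0x1E

Answer: 0x3C 0x78 0xF0 0xE7 0xC9 0x95 0x2D 0x5A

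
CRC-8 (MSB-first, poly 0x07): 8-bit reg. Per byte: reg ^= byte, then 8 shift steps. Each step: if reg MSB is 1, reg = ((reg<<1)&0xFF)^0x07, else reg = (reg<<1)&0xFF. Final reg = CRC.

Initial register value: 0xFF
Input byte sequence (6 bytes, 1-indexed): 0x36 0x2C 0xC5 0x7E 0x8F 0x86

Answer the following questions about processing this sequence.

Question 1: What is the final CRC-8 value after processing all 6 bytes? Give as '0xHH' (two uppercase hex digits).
Answer: 0x4F

Derivation:
After byte 1 (0x36): reg=0x71
After byte 2 (0x2C): reg=0x94
After byte 3 (0xC5): reg=0xB0
After byte 4 (0x7E): reg=0x64
After byte 5 (0x8F): reg=0x9F
After byte 6 (0x86): reg=0x4F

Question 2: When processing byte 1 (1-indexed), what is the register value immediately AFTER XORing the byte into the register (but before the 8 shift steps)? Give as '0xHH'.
Answer: 0xC9

Derivation:
Register before byte 1: 0xFF
Byte 1: 0x36
0xFF XOR 0x36 = 0xC9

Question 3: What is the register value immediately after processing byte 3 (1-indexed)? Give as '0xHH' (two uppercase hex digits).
Answer: 0xB0

Derivation:
After byte 1 (0x36): reg=0x71
After byte 2 (0x2C): reg=0x94
After byte 3 (0xC5): reg=0xB0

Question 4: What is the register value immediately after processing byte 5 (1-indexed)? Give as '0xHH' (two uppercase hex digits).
Answer: 0x9F

Derivation:
After byte 1 (0x36): reg=0x71
After byte 2 (0x2C): reg=0x94
After byte 3 (0xC5): reg=0xB0
After byte 4 (0x7E): reg=0x64
After byte 5 (0x8F): reg=0x9F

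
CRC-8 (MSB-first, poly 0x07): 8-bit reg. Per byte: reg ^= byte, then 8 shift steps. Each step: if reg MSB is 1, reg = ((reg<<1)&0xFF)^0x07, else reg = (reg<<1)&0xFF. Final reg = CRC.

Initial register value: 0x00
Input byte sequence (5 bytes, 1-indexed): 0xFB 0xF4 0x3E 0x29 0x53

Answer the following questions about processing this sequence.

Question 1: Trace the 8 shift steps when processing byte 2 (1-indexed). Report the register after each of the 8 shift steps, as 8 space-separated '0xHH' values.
Answer: 0x36 0x6C 0xD8 0xB7 0x69 0xD2 0xA3 0x41

Derivation:
After byte 1 (0xFB): reg=0xEF
Register before byte 2: 0xEF
After XOR with byte 0xF4: 0x1B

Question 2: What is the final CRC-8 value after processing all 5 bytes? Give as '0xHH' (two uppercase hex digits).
Answer: 0x8D

Derivation:
After byte 1 (0xFB): reg=0xEF
After byte 2 (0xF4): reg=0x41
After byte 3 (0x3E): reg=0x7A
After byte 4 (0x29): reg=0xBE
After byte 5 (0x53): reg=0x8D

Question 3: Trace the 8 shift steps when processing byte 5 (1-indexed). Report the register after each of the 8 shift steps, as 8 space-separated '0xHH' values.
Answer: 0xDD 0xBD 0x7D 0xFA 0xF3 0xE1 0xC5 0x8D

Derivation:
After byte 1 (0xFB): reg=0xEF
After byte 2 (0xF4): reg=0x41
After byte 3 (0x3E): reg=0x7A
After byte 4 (0x29): reg=0xBE
Register before byte 5: 0xBE
After XOR with byte 0x53: 0xED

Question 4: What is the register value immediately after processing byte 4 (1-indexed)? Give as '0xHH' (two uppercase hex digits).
After byte 1 (0xFB): reg=0xEF
After byte 2 (0xF4): reg=0x41
After byte 3 (0x3E): reg=0x7A
After byte 4 (0x29): reg=0xBE

Answer: 0xBE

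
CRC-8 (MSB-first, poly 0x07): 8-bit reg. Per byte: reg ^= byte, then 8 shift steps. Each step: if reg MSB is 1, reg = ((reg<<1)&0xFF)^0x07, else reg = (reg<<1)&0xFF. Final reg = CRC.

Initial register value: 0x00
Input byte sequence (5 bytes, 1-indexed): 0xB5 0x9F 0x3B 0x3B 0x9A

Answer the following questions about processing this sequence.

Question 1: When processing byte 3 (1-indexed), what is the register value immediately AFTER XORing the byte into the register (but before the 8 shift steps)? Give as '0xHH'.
Register before byte 3: 0xDA
Byte 3: 0x3B
0xDA XOR 0x3B = 0xE1

Answer: 0xE1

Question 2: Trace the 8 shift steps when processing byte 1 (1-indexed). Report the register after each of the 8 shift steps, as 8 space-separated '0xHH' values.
Register before byte 1: 0x00
After XOR with byte 0xB5: 0xB5

Answer: 0x6D 0xDA 0xB3 0x61 0xC2 0x83 0x01 0x02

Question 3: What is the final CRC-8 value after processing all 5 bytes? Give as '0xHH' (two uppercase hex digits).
Answer: 0x04

Derivation:
After byte 1 (0xB5): reg=0x02
After byte 2 (0x9F): reg=0xDA
After byte 3 (0x3B): reg=0xA9
After byte 4 (0x3B): reg=0xF7
After byte 5 (0x9A): reg=0x04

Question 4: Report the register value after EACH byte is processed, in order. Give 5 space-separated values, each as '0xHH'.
0x02 0xDA 0xA9 0xF7 0x04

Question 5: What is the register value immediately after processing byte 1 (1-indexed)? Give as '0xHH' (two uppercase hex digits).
After byte 1 (0xB5): reg=0x02

Answer: 0x02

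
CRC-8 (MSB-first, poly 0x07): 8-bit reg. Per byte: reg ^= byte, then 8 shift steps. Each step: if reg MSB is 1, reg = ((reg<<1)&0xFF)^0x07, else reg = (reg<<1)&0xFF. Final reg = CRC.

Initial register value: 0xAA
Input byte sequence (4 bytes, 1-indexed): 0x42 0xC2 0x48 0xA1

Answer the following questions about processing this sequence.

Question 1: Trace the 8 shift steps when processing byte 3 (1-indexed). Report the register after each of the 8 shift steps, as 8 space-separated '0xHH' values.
After byte 1 (0x42): reg=0x96
After byte 2 (0xC2): reg=0xAB
Register before byte 3: 0xAB
After XOR with byte 0x48: 0xE3

Answer: 0xC1 0x85 0x0D 0x1A 0x34 0x68 0xD0 0xA7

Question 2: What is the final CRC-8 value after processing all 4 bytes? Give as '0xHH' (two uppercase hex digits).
After byte 1 (0x42): reg=0x96
After byte 2 (0xC2): reg=0xAB
After byte 3 (0x48): reg=0xA7
After byte 4 (0xA1): reg=0x12

Answer: 0x12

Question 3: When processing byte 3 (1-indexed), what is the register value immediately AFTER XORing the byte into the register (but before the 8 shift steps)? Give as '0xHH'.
Answer: 0xE3

Derivation:
Register before byte 3: 0xAB
Byte 3: 0x48
0xAB XOR 0x48 = 0xE3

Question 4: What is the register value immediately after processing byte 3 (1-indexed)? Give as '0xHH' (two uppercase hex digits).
After byte 1 (0x42): reg=0x96
After byte 2 (0xC2): reg=0xAB
After byte 3 (0x48): reg=0xA7

Answer: 0xA7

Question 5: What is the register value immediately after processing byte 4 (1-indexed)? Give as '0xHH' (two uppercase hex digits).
Answer: 0x12

Derivation:
After byte 1 (0x42): reg=0x96
After byte 2 (0xC2): reg=0xAB
After byte 3 (0x48): reg=0xA7
After byte 4 (0xA1): reg=0x12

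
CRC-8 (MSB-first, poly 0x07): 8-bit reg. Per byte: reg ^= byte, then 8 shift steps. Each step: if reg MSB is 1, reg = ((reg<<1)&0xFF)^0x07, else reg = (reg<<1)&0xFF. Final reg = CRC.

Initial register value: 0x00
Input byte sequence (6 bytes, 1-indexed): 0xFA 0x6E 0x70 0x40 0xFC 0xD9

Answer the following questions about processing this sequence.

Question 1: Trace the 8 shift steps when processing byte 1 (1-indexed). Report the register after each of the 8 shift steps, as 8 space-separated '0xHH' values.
Register before byte 1: 0x00
After XOR with byte 0xFA: 0xFA

Answer: 0xF3 0xE1 0xC5 0x8D 0x1D 0x3A 0x74 0xE8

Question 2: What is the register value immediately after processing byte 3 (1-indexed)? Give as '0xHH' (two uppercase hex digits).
Answer: 0x9F

Derivation:
After byte 1 (0xFA): reg=0xE8
After byte 2 (0x6E): reg=0x9B
After byte 3 (0x70): reg=0x9F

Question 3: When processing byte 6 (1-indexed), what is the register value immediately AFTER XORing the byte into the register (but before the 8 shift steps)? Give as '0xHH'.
Register before byte 6: 0x83
Byte 6: 0xD9
0x83 XOR 0xD9 = 0x5A

Answer: 0x5A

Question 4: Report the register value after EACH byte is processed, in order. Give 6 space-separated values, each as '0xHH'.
0xE8 0x9B 0x9F 0x13 0x83 0x81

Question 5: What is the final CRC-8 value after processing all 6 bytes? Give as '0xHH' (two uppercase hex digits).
After byte 1 (0xFA): reg=0xE8
After byte 2 (0x6E): reg=0x9B
After byte 3 (0x70): reg=0x9F
After byte 4 (0x40): reg=0x13
After byte 5 (0xFC): reg=0x83
After byte 6 (0xD9): reg=0x81

Answer: 0x81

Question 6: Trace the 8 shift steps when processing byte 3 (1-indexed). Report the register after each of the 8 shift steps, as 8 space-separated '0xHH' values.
After byte 1 (0xFA): reg=0xE8
After byte 2 (0x6E): reg=0x9B
Register before byte 3: 0x9B
After XOR with byte 0x70: 0xEB

Answer: 0xD1 0xA5 0x4D 0x9A 0x33 0x66 0xCC 0x9F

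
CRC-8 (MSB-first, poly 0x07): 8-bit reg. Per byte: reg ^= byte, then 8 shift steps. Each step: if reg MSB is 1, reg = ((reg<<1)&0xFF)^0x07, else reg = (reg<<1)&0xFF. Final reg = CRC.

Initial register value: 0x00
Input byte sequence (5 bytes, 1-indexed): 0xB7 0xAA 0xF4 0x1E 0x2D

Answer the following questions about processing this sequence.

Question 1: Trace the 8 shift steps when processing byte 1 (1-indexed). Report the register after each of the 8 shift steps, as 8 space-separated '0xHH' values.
Register before byte 1: 0x00
After XOR with byte 0xB7: 0xB7

Answer: 0x69 0xD2 0xA3 0x41 0x82 0x03 0x06 0x0C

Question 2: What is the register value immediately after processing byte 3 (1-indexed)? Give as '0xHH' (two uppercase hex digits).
After byte 1 (0xB7): reg=0x0C
After byte 2 (0xAA): reg=0x7B
After byte 3 (0xF4): reg=0xA4

Answer: 0xA4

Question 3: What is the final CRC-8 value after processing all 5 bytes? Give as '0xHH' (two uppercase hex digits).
Answer: 0x0E

Derivation:
After byte 1 (0xB7): reg=0x0C
After byte 2 (0xAA): reg=0x7B
After byte 3 (0xF4): reg=0xA4
After byte 4 (0x1E): reg=0x2F
After byte 5 (0x2D): reg=0x0E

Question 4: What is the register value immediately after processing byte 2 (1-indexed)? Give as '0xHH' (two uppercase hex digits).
After byte 1 (0xB7): reg=0x0C
After byte 2 (0xAA): reg=0x7B

Answer: 0x7B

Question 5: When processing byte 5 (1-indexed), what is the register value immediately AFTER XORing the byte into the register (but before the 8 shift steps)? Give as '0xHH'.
Answer: 0x02

Derivation:
Register before byte 5: 0x2F
Byte 5: 0x2D
0x2F XOR 0x2D = 0x02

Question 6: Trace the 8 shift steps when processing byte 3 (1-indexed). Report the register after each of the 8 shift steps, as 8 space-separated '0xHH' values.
After byte 1 (0xB7): reg=0x0C
After byte 2 (0xAA): reg=0x7B
Register before byte 3: 0x7B
After XOR with byte 0xF4: 0x8F

Answer: 0x19 0x32 0x64 0xC8 0x97 0x29 0x52 0xA4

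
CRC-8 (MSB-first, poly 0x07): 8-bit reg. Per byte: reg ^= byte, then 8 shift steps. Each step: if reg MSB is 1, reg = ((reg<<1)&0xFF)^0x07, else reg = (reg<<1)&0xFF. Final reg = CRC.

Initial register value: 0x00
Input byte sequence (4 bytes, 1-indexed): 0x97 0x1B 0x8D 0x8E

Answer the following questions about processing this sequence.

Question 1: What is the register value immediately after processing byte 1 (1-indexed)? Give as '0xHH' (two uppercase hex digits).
After byte 1 (0x97): reg=0xEC

Answer: 0xEC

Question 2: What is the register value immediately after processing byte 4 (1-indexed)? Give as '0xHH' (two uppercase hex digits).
After byte 1 (0x97): reg=0xEC
After byte 2 (0x1B): reg=0xCB
After byte 3 (0x8D): reg=0xD5
After byte 4 (0x8E): reg=0x86

Answer: 0x86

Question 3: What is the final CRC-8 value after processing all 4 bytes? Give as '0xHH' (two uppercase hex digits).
After byte 1 (0x97): reg=0xEC
After byte 2 (0x1B): reg=0xCB
After byte 3 (0x8D): reg=0xD5
After byte 4 (0x8E): reg=0x86

Answer: 0x86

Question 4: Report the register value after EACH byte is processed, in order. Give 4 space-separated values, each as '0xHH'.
0xEC 0xCB 0xD5 0x86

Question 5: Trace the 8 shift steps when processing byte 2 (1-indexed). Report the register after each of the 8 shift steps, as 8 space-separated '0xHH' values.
Answer: 0xE9 0xD5 0xAD 0x5D 0xBA 0x73 0xE6 0xCB

Derivation:
After byte 1 (0x97): reg=0xEC
Register before byte 2: 0xEC
After XOR with byte 0x1B: 0xF7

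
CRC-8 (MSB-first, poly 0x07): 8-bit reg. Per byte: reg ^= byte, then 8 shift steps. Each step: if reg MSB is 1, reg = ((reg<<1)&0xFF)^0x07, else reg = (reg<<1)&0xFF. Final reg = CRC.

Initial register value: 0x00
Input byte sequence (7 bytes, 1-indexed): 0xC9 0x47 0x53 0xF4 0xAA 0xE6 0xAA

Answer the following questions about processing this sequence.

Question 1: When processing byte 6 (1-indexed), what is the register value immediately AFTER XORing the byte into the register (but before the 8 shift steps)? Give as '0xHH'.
Register before byte 6: 0x5B
Byte 6: 0xE6
0x5B XOR 0xE6 = 0xBD

Answer: 0xBD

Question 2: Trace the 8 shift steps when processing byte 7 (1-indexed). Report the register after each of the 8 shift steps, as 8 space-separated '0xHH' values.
Answer: 0x27 0x4E 0x9C 0x3F 0x7E 0xFC 0xFF 0xF9

Derivation:
After byte 1 (0xC9): reg=0x71
After byte 2 (0x47): reg=0x82
After byte 3 (0x53): reg=0x39
After byte 4 (0xF4): reg=0x6D
After byte 5 (0xAA): reg=0x5B
After byte 6 (0xE6): reg=0x3A
Register before byte 7: 0x3A
After XOR with byte 0xAA: 0x90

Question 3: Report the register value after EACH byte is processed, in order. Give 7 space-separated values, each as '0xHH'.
0x71 0x82 0x39 0x6D 0x5B 0x3A 0xF9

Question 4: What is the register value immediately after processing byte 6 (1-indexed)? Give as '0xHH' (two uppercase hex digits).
After byte 1 (0xC9): reg=0x71
After byte 2 (0x47): reg=0x82
After byte 3 (0x53): reg=0x39
After byte 4 (0xF4): reg=0x6D
After byte 5 (0xAA): reg=0x5B
After byte 6 (0xE6): reg=0x3A

Answer: 0x3A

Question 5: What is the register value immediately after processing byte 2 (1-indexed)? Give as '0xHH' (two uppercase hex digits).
After byte 1 (0xC9): reg=0x71
After byte 2 (0x47): reg=0x82

Answer: 0x82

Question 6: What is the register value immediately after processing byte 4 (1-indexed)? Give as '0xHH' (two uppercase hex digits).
Answer: 0x6D

Derivation:
After byte 1 (0xC9): reg=0x71
After byte 2 (0x47): reg=0x82
After byte 3 (0x53): reg=0x39
After byte 4 (0xF4): reg=0x6D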